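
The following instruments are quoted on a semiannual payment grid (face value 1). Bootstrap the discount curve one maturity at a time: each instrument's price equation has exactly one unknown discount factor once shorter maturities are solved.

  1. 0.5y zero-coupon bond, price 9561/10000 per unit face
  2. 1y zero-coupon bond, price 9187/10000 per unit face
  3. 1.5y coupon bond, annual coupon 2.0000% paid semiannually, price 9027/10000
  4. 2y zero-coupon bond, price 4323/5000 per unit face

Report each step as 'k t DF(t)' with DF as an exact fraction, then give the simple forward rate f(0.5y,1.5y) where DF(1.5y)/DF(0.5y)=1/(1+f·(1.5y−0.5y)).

step 1 [0.5y] zero: DF = P = 9561/10000 ≈ 0.956100
step 2 [1y] zero: DF = P = 9187/10000 ≈ 0.918700
step 3 [1.5y] bond c/2=1/100: DF=(9027/10000 − 1/100·(0.956100+0.918700))/(1+1/100) = 547/625 ≈ 0.875200
step 4 [2y] zero: DF = P = 4323/5000 ≈ 0.864600

1 1/2 9561/10000
2 1 9187/10000
3 3/2 547/625
4 2 4323/5000
f(0.5y,1.5y) = ((9561/10000)/(547/625) − 1)/(1) = 809/8752 ≈ 9.2436%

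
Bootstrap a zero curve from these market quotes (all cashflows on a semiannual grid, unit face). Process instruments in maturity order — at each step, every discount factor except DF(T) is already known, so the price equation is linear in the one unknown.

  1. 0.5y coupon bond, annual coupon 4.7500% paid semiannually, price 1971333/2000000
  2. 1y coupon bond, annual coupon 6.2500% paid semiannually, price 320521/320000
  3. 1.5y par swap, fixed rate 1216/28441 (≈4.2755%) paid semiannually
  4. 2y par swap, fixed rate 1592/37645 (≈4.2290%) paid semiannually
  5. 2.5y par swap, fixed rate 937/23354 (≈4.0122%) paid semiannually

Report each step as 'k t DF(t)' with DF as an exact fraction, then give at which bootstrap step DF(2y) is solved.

step 1 [0.5y] bond c/2=19/800: DF=(1971333/2000000 − 19/800·(0))/(1+19/800) = 2407/2500 ≈ 0.962800
step 2 [1y] bond c/2=1/32: DF=(320521/320000 − 1/32·(0.962800))/(1+1/32) = 9421/10000 ≈ 0.942100
step 3 [1.5y] swap r/2=608/28441: DF=(1 − 608/28441·(0.962800+0.942100))/(1+608/28441) = 587/625 ≈ 0.939200
step 4 [2y] swap r/2=796/37645: DF=(1 − 796/37645·(0.962800+0.942100+0.939200))/(1+796/37645) = 2301/2500 ≈ 0.920400
step 5 [2.5y] swap r/2=937/46708: DF=(1 − 937/46708·(0.962800+0.942100+0.939200+0.920400))/(1+937/46708) = 9063/10000 ≈ 0.906300

1 1/2 2407/2500
2 1 9421/10000
3 3/2 587/625
4 2 2301/2500
5 5/2 9063/10000
DF(2y) is solved at step 4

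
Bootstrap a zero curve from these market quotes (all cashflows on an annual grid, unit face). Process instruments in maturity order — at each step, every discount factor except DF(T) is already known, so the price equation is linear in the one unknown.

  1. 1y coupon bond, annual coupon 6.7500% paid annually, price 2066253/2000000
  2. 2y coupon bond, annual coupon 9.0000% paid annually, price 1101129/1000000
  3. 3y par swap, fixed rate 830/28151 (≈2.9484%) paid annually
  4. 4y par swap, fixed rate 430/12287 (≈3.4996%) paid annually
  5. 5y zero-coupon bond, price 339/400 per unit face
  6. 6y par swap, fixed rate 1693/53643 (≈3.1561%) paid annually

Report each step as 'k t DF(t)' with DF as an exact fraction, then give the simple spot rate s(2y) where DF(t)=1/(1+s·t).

step 1 [1y] bond c/1=27/400: DF=(2066253/2000000 − 27/400·(0))/(1+27/400) = 4839/5000 ≈ 0.967800
step 2 [2y] bond c/1=9/100: DF=(1101129/1000000 − 9/100·(0.967800))/(1+9/100) = 9303/10000 ≈ 0.930300
step 3 [3y] swap r/1=830/28151: DF=(1 − 830/28151·(0.967800+0.930300))/(1+830/28151) = 917/1000 ≈ 0.917000
step 4 [4y] swap r/1=430/12287: DF=(1 − 430/12287·(0.967800+0.930300+0.917000))/(1+430/12287) = 871/1000 ≈ 0.871000
step 5 [5y] zero: DF = P = 339/400 ≈ 0.847500
step 6 [6y] swap r/1=1693/53643: DF=(1 − 1693/53643·(0.967800+0.930300+0.917000+0.871000+0.847500))/(1+1693/53643) = 8307/10000 ≈ 0.830700

1 1 4839/5000
2 2 9303/10000
3 3 917/1000
4 4 871/1000
5 5 339/400
6 6 8307/10000
s(2y) = (1/(9303/10000) − 1)/(2) = 697/18606 ≈ 3.7461%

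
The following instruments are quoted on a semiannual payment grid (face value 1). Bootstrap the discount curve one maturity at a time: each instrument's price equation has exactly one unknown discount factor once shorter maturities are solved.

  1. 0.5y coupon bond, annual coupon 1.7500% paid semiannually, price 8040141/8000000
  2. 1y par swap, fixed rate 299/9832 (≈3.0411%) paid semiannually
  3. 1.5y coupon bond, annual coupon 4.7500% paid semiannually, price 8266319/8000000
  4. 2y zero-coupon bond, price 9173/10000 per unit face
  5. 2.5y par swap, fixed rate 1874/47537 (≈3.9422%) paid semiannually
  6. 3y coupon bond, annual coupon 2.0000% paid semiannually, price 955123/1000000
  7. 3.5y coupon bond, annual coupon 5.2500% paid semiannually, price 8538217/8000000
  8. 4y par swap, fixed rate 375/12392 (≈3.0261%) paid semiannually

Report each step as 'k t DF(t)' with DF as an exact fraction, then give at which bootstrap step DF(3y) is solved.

1 1/2 9963/10000
2 1 9701/10000
3 3/2 9637/10000
4 2 9173/10000
5 5/2 9063/10000
6 3 4493/5000
7 7/2 4477/5000
8 4 71/80
DF(3y) is solved at step 6

step 1 [0.5y] bond c/2=7/800: DF=(8040141/8000000 − 7/800·(0))/(1+7/800) = 9963/10000 ≈ 0.996300
step 2 [1y] swap r/2=299/19664: DF=(1 − 299/19664·(0.996300))/(1+299/19664) = 9701/10000 ≈ 0.970100
step 3 [1.5y] bond c/2=19/800: DF=(8266319/8000000 − 19/800·(0.996300+0.970100))/(1+19/800) = 9637/10000 ≈ 0.963700
step 4 [2y] zero: DF = P = 9173/10000 ≈ 0.917300
step 5 [2.5y] swap r/2=937/47537: DF=(1 − 937/47537·(0.996300+0.970100+0.963700+0.917300))/(1+937/47537) = 9063/10000 ≈ 0.906300
step 6 [3y] bond c/2=1/100: DF=(955123/1000000 − 1/100·(0.996300+0.970100+0.963700+0.917300+0.906300))/(1+1/100) = 4493/5000 ≈ 0.898600
step 7 [3.5y] bond c/2=21/800: DF=(8538217/8000000 − 21/800·(0.996300+0.970100+0.963700+0.917300+0.906300+0.898600))/(1+21/800) = 4477/5000 ≈ 0.895400
step 8 [4y] swap r/2=375/24784: DF=(1 − 375/24784·(0.996300+0.970100+0.963700+0.917300+0.906300+0.898600+0.895400))/(1+375/24784) = 71/80 ≈ 0.887500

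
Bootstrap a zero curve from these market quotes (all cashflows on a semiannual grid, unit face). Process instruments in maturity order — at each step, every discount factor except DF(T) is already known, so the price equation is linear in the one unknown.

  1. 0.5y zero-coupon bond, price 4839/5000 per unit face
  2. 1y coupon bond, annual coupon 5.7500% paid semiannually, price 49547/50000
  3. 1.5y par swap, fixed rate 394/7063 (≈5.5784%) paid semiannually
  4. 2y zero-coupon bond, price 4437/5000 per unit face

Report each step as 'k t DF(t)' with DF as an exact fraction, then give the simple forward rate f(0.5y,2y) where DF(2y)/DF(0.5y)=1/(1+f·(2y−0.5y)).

1 1/2 4839/5000
2 1 4681/5000
3 3/2 2303/2500
4 2 4437/5000
f(0.5y,2y) = ((4839/5000)/(4437/5000) − 1)/(3/2) = 268/4437 ≈ 6.0401%

step 1 [0.5y] zero: DF = P = 4839/5000 ≈ 0.967800
step 2 [1y] bond c/2=23/800: DF=(49547/50000 − 23/800·(0.967800))/(1+23/800) = 4681/5000 ≈ 0.936200
step 3 [1.5y] swap r/2=197/7063: DF=(1 − 197/7063·(0.967800+0.936200))/(1+197/7063) = 2303/2500 ≈ 0.921200
step 4 [2y] zero: DF = P = 4437/5000 ≈ 0.887400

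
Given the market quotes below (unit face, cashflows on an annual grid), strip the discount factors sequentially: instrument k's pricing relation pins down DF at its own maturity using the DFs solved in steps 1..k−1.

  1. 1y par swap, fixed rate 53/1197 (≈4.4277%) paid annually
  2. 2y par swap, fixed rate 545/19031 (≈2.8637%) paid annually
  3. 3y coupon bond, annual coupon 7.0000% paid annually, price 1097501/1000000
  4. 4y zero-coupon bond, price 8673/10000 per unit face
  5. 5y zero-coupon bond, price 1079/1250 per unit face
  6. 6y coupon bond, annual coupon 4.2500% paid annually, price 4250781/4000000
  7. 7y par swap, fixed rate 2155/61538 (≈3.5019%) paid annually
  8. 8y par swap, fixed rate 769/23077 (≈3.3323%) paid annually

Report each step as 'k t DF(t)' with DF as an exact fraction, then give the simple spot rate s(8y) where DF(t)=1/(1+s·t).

1 1 1197/1250
2 2 1891/2000
3 3 2253/2500
4 4 8673/10000
5 5 1079/1250
6 6 1669/2000
7 7 1569/2000
8 8 7693/10000
s(8y) = (1/(7693/10000) − 1)/(8) = 2307/61544 ≈ 3.7485%

step 1 [1y] swap r/1=53/1197: DF=(1 − 53/1197·(0))/(1+53/1197) = 1197/1250 ≈ 0.957600
step 2 [2y] swap r/1=545/19031: DF=(1 − 545/19031·(0.957600))/(1+545/19031) = 1891/2000 ≈ 0.945500
step 3 [3y] bond c/1=7/100: DF=(1097501/1000000 − 7/100·(0.957600+0.945500))/(1+7/100) = 2253/2500 ≈ 0.901200
step 4 [4y] zero: DF = P = 8673/10000 ≈ 0.867300
step 5 [5y] zero: DF = P = 1079/1250 ≈ 0.863200
step 6 [6y] bond c/1=17/400: DF=(4250781/4000000 − 17/400·(0.957600+0.945500+0.901200+0.867300+0.863200))/(1+17/400) = 1669/2000 ≈ 0.834500
step 7 [7y] swap r/1=2155/61538: DF=(1 − 2155/61538·(0.957600+0.945500+0.901200+0.867300+0.863200+0.834500))/(1+2155/61538) = 1569/2000 ≈ 0.784500
step 8 [8y] swap r/1=769/23077: DF=(1 − 769/23077·(0.957600+0.945500+0.901200+0.867300+0.863200+0.834500+0.784500))/(1+769/23077) = 7693/10000 ≈ 0.769300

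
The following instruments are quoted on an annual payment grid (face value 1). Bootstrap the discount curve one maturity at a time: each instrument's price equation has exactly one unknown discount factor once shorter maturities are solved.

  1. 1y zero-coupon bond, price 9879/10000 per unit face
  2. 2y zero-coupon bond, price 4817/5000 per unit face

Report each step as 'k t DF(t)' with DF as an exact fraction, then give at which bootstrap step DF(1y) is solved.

1 1 9879/10000
2 2 4817/5000
DF(1y) is solved at step 1

step 1 [1y] zero: DF = P = 9879/10000 ≈ 0.987900
step 2 [2y] zero: DF = P = 4817/5000 ≈ 0.963400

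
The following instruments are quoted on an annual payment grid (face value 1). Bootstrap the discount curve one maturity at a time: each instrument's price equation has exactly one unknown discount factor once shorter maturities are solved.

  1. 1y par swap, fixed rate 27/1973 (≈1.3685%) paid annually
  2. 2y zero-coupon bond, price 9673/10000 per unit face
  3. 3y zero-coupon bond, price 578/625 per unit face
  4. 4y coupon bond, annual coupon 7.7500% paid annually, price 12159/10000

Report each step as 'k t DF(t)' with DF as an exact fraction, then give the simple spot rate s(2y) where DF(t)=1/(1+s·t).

1 1 1973/2000
2 2 9673/10000
3 3 578/625
4 4 4607/5000
s(2y) = (1/(9673/10000) − 1)/(2) = 327/19346 ≈ 1.6903%

step 1 [1y] swap r/1=27/1973: DF=(1 − 27/1973·(0))/(1+27/1973) = 1973/2000 ≈ 0.986500
step 2 [2y] zero: DF = P = 9673/10000 ≈ 0.967300
step 3 [3y] zero: DF = P = 578/625 ≈ 0.924800
step 4 [4y] bond c/1=31/400: DF=(12159/10000 − 31/400·(0.986500+0.967300+0.924800))/(1+31/400) = 4607/5000 ≈ 0.921400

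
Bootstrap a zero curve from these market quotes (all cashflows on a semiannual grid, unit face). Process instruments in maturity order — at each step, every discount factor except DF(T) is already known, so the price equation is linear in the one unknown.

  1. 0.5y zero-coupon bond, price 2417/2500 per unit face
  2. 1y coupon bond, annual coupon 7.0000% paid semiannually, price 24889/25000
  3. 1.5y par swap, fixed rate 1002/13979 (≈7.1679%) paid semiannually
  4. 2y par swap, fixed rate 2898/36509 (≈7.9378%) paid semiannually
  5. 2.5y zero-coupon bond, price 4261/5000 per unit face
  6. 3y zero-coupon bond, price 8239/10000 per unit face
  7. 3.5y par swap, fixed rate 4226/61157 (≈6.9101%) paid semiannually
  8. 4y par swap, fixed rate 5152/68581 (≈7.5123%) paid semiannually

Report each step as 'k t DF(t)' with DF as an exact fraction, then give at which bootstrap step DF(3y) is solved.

step 1 [0.5y] zero: DF = P = 2417/2500 ≈ 0.966800
step 2 [1y] bond c/2=7/200: DF=(24889/25000 − 7/200·(0.966800))/(1+7/200) = 2323/2500 ≈ 0.929200
step 3 [1.5y] swap r/2=501/13979: DF=(1 − 501/13979·(0.966800+0.929200))/(1+501/13979) = 4499/5000 ≈ 0.899800
step 4 [2y] swap r/2=1449/36509: DF=(1 − 1449/36509·(0.966800+0.929200+0.899800))/(1+1449/36509) = 8551/10000 ≈ 0.855100
step 5 [2.5y] zero: DF = P = 4261/5000 ≈ 0.852200
step 6 [3y] zero: DF = P = 8239/10000 ≈ 0.823900
step 7 [3.5y] swap r/2=2113/61157: DF=(1 − 2113/61157·(0.966800+0.929200+0.899800+0.855100+0.852200+0.823900))/(1+2113/61157) = 7887/10000 ≈ 0.788700
step 8 [4y] swap r/2=2576/68581: DF=(1 − 2576/68581·(0.966800+0.929200+0.899800+0.855100+0.852200+0.823900+0.788700))/(1+2576/68581) = 464/625 ≈ 0.742400

1 1/2 2417/2500
2 1 2323/2500
3 3/2 4499/5000
4 2 8551/10000
5 5/2 4261/5000
6 3 8239/10000
7 7/2 7887/10000
8 4 464/625
DF(3y) is solved at step 6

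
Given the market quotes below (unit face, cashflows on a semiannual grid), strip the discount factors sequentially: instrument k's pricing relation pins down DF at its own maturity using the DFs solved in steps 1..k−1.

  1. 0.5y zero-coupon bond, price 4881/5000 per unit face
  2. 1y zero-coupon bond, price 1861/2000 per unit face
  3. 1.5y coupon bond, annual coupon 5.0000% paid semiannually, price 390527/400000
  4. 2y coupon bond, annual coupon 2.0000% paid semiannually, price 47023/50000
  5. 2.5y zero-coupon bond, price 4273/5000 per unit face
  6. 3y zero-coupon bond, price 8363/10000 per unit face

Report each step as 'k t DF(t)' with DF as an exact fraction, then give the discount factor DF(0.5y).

1 1/2 4881/5000
2 1 1861/2000
3 3/2 453/500
4 2 9033/10000
5 5/2 4273/5000
6 3 8363/10000
DF(0.5y) = 4881/5000 ≈ 0.976200

step 1 [0.5y] zero: DF = P = 4881/5000 ≈ 0.976200
step 2 [1y] zero: DF = P = 1861/2000 ≈ 0.930500
step 3 [1.5y] bond c/2=1/40: DF=(390527/400000 − 1/40·(0.976200+0.930500))/(1+1/40) = 453/500 ≈ 0.906000
step 4 [2y] bond c/2=1/100: DF=(47023/50000 − 1/100·(0.976200+0.930500+0.906000))/(1+1/100) = 9033/10000 ≈ 0.903300
step 5 [2.5y] zero: DF = P = 4273/5000 ≈ 0.854600
step 6 [3y] zero: DF = P = 8363/10000 ≈ 0.836300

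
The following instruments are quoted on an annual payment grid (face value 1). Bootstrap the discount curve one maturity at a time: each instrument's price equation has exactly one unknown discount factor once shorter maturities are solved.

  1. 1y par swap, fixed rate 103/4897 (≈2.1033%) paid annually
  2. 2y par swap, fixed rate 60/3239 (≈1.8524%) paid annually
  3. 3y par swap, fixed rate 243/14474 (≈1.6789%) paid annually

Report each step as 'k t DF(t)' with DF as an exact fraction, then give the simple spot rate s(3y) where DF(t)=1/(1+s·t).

step 1 [1y] swap r/1=103/4897: DF=(1 − 103/4897·(0))/(1+103/4897) = 4897/5000 ≈ 0.979400
step 2 [2y] swap r/1=60/3239: DF=(1 − 60/3239·(0.979400))/(1+60/3239) = 241/250 ≈ 0.964000
step 3 [3y] swap r/1=243/14474: DF=(1 − 243/14474·(0.979400+0.964000))/(1+243/14474) = 4757/5000 ≈ 0.951400

1 1 4897/5000
2 2 241/250
3 3 4757/5000
s(3y) = (1/(4757/5000) − 1)/(3) = 81/4757 ≈ 1.7028%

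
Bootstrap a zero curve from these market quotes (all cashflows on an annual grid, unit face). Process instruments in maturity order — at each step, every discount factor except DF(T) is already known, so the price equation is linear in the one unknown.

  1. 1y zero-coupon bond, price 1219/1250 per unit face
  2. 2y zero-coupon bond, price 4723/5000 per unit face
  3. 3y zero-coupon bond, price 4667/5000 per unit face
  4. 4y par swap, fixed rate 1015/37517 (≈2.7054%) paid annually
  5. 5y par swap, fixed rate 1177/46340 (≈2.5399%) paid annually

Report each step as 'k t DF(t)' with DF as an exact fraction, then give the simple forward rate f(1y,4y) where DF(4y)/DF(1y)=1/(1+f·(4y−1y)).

1 1 1219/1250
2 2 4723/5000
3 3 4667/5000
4 4 1797/2000
5 5 8823/10000
f(1y,4y) = ((1219/1250)/(1797/2000) − 1)/(3) = 767/26955 ≈ 2.8455%

step 1 [1y] zero: DF = P = 1219/1250 ≈ 0.975200
step 2 [2y] zero: DF = P = 4723/5000 ≈ 0.944600
step 3 [3y] zero: DF = P = 4667/5000 ≈ 0.933400
step 4 [4y] swap r/1=1015/37517: DF=(1 − 1015/37517·(0.975200+0.944600+0.933400))/(1+1015/37517) = 1797/2000 ≈ 0.898500
step 5 [5y] swap r/1=1177/46340: DF=(1 − 1177/46340·(0.975200+0.944600+0.933400+0.898500))/(1+1177/46340) = 8823/10000 ≈ 0.882300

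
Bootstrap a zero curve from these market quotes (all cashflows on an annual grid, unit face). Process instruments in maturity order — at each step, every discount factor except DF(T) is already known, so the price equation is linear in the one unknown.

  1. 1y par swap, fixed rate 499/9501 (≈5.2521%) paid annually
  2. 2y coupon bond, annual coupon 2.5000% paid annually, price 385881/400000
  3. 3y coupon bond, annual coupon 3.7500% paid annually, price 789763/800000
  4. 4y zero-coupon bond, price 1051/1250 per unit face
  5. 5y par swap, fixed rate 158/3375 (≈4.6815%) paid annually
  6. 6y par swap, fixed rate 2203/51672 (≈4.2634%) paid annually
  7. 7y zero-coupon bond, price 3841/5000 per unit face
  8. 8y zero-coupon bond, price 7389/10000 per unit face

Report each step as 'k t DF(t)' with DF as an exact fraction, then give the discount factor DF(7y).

1 1 9501/10000
2 2 459/500
3 3 221/250
4 4 1051/1250
5 5 3973/5000
6 6 7797/10000
7 7 3841/5000
8 8 7389/10000
DF(7y) = 3841/5000 ≈ 0.768200

step 1 [1y] swap r/1=499/9501: DF=(1 − 499/9501·(0))/(1+499/9501) = 9501/10000 ≈ 0.950100
step 2 [2y] bond c/1=1/40: DF=(385881/400000 − 1/40·(0.950100))/(1+1/40) = 459/500 ≈ 0.918000
step 3 [3y] bond c/1=3/80: DF=(789763/800000 − 3/80·(0.950100+0.918000))/(1+3/80) = 221/250 ≈ 0.884000
step 4 [4y] zero: DF = P = 1051/1250 ≈ 0.840800
step 5 [5y] swap r/1=158/3375: DF=(1 − 158/3375·(0.950100+0.918000+0.884000+0.840800))/(1+158/3375) = 3973/5000 ≈ 0.794600
step 6 [6y] swap r/1=2203/51672: DF=(1 − 2203/51672·(0.950100+0.918000+0.884000+0.840800+0.794600))/(1+2203/51672) = 7797/10000 ≈ 0.779700
step 7 [7y] zero: DF = P = 3841/5000 ≈ 0.768200
step 8 [8y] zero: DF = P = 7389/10000 ≈ 0.738900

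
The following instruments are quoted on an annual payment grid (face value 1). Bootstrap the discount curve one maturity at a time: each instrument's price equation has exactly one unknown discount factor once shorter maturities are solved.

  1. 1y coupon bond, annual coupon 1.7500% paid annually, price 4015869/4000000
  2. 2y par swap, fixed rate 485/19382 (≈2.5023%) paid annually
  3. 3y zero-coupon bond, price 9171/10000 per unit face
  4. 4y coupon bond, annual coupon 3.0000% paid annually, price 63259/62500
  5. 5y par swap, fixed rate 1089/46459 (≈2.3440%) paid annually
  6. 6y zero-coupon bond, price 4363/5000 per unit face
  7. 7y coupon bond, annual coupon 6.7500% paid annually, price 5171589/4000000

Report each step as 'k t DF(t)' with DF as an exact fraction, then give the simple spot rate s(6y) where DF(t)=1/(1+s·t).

1 1 9867/10000
2 2 1903/2000
3 3 9171/10000
4 4 1799/2000
5 5 8911/10000
6 6 4363/5000
7 7 4311/5000
s(6y) = (1/(4363/5000) − 1)/(6) = 637/26178 ≈ 2.4333%

step 1 [1y] bond c/1=7/400: DF=(4015869/4000000 − 7/400·(0))/(1+7/400) = 9867/10000 ≈ 0.986700
step 2 [2y] swap r/1=485/19382: DF=(1 − 485/19382·(0.986700))/(1+485/19382) = 1903/2000 ≈ 0.951500
step 3 [3y] zero: DF = P = 9171/10000 ≈ 0.917100
step 4 [4y] bond c/1=3/100: DF=(63259/62500 − 3/100·(0.986700+0.951500+0.917100))/(1+3/100) = 1799/2000 ≈ 0.899500
step 5 [5y] swap r/1=1089/46459: DF=(1 − 1089/46459·(0.986700+0.951500+0.917100+0.899500))/(1+1089/46459) = 8911/10000 ≈ 0.891100
step 6 [6y] zero: DF = P = 4363/5000 ≈ 0.872600
step 7 [7y] bond c/1=27/400: DF=(5171589/4000000 − 27/400·(0.986700+0.951500+0.917100+0.899500+0.891100+0.872600))/(1+27/400) = 4311/5000 ≈ 0.862200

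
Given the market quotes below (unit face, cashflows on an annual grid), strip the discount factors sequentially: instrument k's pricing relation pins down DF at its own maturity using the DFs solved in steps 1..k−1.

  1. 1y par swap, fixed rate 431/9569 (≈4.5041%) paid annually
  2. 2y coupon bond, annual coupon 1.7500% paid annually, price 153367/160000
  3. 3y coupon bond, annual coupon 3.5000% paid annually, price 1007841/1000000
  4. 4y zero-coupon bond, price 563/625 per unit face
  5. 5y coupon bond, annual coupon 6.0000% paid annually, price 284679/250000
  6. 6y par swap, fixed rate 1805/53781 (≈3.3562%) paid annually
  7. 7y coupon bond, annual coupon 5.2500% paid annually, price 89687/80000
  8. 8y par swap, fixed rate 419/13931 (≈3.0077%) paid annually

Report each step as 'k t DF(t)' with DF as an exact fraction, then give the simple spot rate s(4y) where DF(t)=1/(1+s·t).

1 1 9569/10000
2 2 1157/1250
3 3 9101/10000
4 4 563/625
5 5 2163/2500
6 6 1639/2000
7 7 7969/10000
8 8 1581/2000
s(4y) = (1/(563/625) − 1)/(4) = 31/1126 ≈ 2.7531%

step 1 [1y] swap r/1=431/9569: DF=(1 − 431/9569·(0))/(1+431/9569) = 9569/10000 ≈ 0.956900
step 2 [2y] bond c/1=7/400: DF=(153367/160000 − 7/400·(0.956900))/(1+7/400) = 1157/1250 ≈ 0.925600
step 3 [3y] bond c/1=7/200: DF=(1007841/1000000 − 7/200·(0.956900+0.925600))/(1+7/200) = 9101/10000 ≈ 0.910100
step 4 [4y] zero: DF = P = 563/625 ≈ 0.900800
step 5 [5y] bond c/1=3/50: DF=(284679/250000 − 3/50·(0.956900+0.925600+0.910100+0.900800))/(1+3/50) = 2163/2500 ≈ 0.865200
step 6 [6y] swap r/1=1805/53781: DF=(1 − 1805/53781·(0.956900+0.925600+0.910100+0.900800+0.865200))/(1+1805/53781) = 1639/2000 ≈ 0.819500
step 7 [7y] bond c/1=21/400: DF=(89687/80000 − 21/400·(0.956900+0.925600+0.910100+0.900800+0.865200+0.819500))/(1+21/400) = 7969/10000 ≈ 0.796900
step 8 [8y] swap r/1=419/13931: DF=(1 − 419/13931·(0.956900+0.925600+0.910100+0.900800+0.865200+0.819500+0.796900))/(1+419/13931) = 1581/2000 ≈ 0.790500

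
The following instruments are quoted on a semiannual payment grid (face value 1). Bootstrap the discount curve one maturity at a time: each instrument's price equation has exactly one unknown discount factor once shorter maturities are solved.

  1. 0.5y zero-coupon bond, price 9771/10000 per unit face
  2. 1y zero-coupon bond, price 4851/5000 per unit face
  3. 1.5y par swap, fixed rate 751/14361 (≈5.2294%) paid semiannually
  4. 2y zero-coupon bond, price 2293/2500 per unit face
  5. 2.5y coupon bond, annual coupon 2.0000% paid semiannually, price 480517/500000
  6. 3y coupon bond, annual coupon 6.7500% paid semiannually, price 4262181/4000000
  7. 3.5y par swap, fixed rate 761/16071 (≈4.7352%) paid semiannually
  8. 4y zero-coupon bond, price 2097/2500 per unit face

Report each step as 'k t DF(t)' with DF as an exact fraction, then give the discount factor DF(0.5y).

step 1 [0.5y] zero: DF = P = 9771/10000 ≈ 0.977100
step 2 [1y] zero: DF = P = 4851/5000 ≈ 0.970200
step 3 [1.5y] swap r/2=751/28722: DF=(1 − 751/28722·(0.977100+0.970200))/(1+751/28722) = 9249/10000 ≈ 0.924900
step 4 [2y] zero: DF = P = 2293/2500 ≈ 0.917200
step 5 [2.5y] bond c/2=1/100: DF=(480517/500000 − 1/100·(0.977100+0.970200+0.924900+0.917200))/(1+1/100) = 457/500 ≈ 0.914000
step 6 [3y] bond c/2=27/800: DF=(4262181/4000000 − 27/800·(0.977100+0.970200+0.924900+0.917200+0.914000))/(1+27/800) = 2193/2500 ≈ 0.877200
step 7 [3.5y] swap r/2=761/32142: DF=(1 − 761/32142·(0.977100+0.970200+0.924900+0.917200+0.914000+0.877200))/(1+761/32142) = 4239/5000 ≈ 0.847800
step 8 [4y] zero: DF = P = 2097/2500 ≈ 0.838800

1 1/2 9771/10000
2 1 4851/5000
3 3/2 9249/10000
4 2 2293/2500
5 5/2 457/500
6 3 2193/2500
7 7/2 4239/5000
8 4 2097/2500
DF(0.5y) = 9771/10000 ≈ 0.977100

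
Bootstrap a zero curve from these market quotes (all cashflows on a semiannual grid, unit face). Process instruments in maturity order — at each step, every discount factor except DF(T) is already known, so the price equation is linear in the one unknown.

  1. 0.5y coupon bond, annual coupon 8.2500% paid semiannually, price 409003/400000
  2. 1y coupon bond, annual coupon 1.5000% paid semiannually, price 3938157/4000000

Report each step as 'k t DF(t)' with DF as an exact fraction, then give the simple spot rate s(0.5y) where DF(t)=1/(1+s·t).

1 1/2 491/500
2 1 9699/10000
s(0.5y) = (1/(491/500) − 1)/(1/2) = 18/491 ≈ 3.6660%

step 1 [0.5y] bond c/2=33/800: DF=(409003/400000 − 33/800·(0))/(1+33/800) = 491/500 ≈ 0.982000
step 2 [1y] bond c/2=3/400: DF=(3938157/4000000 − 3/400·(0.982000))/(1+3/400) = 9699/10000 ≈ 0.969900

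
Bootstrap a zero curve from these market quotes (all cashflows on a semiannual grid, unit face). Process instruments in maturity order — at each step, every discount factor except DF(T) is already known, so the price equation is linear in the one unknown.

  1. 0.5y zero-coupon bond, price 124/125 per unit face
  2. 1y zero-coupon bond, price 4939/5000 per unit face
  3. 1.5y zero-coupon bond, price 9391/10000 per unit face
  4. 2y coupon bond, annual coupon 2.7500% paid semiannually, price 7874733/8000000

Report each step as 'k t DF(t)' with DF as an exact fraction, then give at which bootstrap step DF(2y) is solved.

1 1/2 124/125
2 1 4939/5000
3 3/2 9391/10000
4 2 4657/5000
DF(2y) is solved at step 4

step 1 [0.5y] zero: DF = P = 124/125 ≈ 0.992000
step 2 [1y] zero: DF = P = 4939/5000 ≈ 0.987800
step 3 [1.5y] zero: DF = P = 9391/10000 ≈ 0.939100
step 4 [2y] bond c/2=11/800: DF=(7874733/8000000 − 11/800·(0.992000+0.987800+0.939100))/(1+11/800) = 4657/5000 ≈ 0.931400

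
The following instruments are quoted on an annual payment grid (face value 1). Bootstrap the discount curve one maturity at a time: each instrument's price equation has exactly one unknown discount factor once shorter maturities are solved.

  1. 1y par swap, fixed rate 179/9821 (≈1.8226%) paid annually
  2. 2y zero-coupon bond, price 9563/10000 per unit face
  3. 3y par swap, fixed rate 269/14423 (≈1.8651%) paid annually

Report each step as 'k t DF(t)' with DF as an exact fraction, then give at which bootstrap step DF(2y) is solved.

step 1 [1y] swap r/1=179/9821: DF=(1 − 179/9821·(0))/(1+179/9821) = 9821/10000 ≈ 0.982100
step 2 [2y] zero: DF = P = 9563/10000 ≈ 0.956300
step 3 [3y] swap r/1=269/14423: DF=(1 − 269/14423·(0.982100+0.956300))/(1+269/14423) = 4731/5000 ≈ 0.946200

1 1 9821/10000
2 2 9563/10000
3 3 4731/5000
DF(2y) is solved at step 2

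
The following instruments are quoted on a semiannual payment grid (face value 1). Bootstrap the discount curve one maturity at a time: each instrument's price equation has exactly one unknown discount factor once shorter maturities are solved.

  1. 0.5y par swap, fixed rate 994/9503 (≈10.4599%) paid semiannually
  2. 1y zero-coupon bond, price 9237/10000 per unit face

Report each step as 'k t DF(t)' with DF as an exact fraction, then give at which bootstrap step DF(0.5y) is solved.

1 1/2 9503/10000
2 1 9237/10000
DF(0.5y) is solved at step 1

step 1 [0.5y] swap r/2=497/9503: DF=(1 − 497/9503·(0))/(1+497/9503) = 9503/10000 ≈ 0.950300
step 2 [1y] zero: DF = P = 9237/10000 ≈ 0.923700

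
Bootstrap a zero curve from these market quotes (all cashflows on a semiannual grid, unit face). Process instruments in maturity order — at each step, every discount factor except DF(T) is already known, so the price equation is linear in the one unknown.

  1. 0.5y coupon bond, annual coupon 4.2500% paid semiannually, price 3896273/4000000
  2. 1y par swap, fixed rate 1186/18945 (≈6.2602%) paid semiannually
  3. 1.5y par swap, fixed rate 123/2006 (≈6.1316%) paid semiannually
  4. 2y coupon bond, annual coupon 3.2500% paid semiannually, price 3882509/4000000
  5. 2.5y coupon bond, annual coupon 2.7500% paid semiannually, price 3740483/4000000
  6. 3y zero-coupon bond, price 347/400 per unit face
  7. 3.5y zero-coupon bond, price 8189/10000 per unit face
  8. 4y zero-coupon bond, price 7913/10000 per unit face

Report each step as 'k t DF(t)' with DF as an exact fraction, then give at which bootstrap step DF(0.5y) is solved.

1 1/2 4769/5000
2 1 9407/10000
3 3/2 9139/10000
4 2 4551/5000
5 5/2 109/125
6 3 347/400
7 7/2 8189/10000
8 4 7913/10000
DF(0.5y) is solved at step 1

step 1 [0.5y] bond c/2=17/800: DF=(3896273/4000000 − 17/800·(0))/(1+17/800) = 4769/5000 ≈ 0.953800
step 2 [1y] swap r/2=593/18945: DF=(1 − 593/18945·(0.953800))/(1+593/18945) = 9407/10000 ≈ 0.940700
step 3 [1.5y] swap r/2=123/4012: DF=(1 − 123/4012·(0.953800+0.940700))/(1+123/4012) = 9139/10000 ≈ 0.913900
step 4 [2y] bond c/2=13/800: DF=(3882509/4000000 − 13/800·(0.953800+0.940700+0.913900))/(1+13/800) = 4551/5000 ≈ 0.910200
step 5 [2.5y] bond c/2=11/800: DF=(3740483/4000000 − 11/800·(0.953800+0.940700+0.913900+0.910200))/(1+11/800) = 109/125 ≈ 0.872000
step 6 [3y] zero: DF = P = 347/400 ≈ 0.867500
step 7 [3.5y] zero: DF = P = 8189/10000 ≈ 0.818900
step 8 [4y] zero: DF = P = 7913/10000 ≈ 0.791300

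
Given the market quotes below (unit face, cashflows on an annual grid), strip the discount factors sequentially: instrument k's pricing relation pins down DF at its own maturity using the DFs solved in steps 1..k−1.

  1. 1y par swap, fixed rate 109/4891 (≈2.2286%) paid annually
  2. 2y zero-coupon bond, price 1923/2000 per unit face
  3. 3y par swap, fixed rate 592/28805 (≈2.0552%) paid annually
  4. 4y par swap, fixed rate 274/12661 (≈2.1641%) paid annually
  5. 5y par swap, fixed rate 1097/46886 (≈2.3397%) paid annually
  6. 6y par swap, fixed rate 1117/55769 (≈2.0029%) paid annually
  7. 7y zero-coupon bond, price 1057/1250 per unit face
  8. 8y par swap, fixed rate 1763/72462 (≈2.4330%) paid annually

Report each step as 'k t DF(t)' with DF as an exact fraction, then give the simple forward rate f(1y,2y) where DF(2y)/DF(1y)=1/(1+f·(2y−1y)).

step 1 [1y] swap r/1=109/4891: DF=(1 − 109/4891·(0))/(1+109/4891) = 4891/5000 ≈ 0.978200
step 2 [2y] zero: DF = P = 1923/2000 ≈ 0.961500
step 3 [3y] swap r/1=592/28805: DF=(1 − 592/28805·(0.978200+0.961500))/(1+592/28805) = 588/625 ≈ 0.940800
step 4 [4y] swap r/1=274/12661: DF=(1 − 274/12661·(0.978200+0.961500+0.940800))/(1+274/12661) = 4589/5000 ≈ 0.917800
step 5 [5y] swap r/1=1097/46886: DF=(1 − 1097/46886·(0.978200+0.961500+0.940800+0.917800))/(1+1097/46886) = 8903/10000 ≈ 0.890300
step 6 [6y] swap r/1=1117/55769: DF=(1 − 1117/55769·(0.978200+0.961500+0.940800+0.917800+0.890300))/(1+1117/55769) = 8883/10000 ≈ 0.888300
step 7 [7y] zero: DF = P = 1057/1250 ≈ 0.845600
step 8 [8y] swap r/1=1763/72462: DF=(1 − 1763/72462·(0.978200+0.961500+0.940800+0.917800+0.890300+0.888300+0.845600))/(1+1763/72462) = 8237/10000 ≈ 0.823700

1 1 4891/5000
2 2 1923/2000
3 3 588/625
4 4 4589/5000
5 5 8903/10000
6 6 8883/10000
7 7 1057/1250
8 8 8237/10000
f(1y,2y) = ((4891/5000)/(1923/2000) − 1)/(1) = 167/9615 ≈ 1.7369%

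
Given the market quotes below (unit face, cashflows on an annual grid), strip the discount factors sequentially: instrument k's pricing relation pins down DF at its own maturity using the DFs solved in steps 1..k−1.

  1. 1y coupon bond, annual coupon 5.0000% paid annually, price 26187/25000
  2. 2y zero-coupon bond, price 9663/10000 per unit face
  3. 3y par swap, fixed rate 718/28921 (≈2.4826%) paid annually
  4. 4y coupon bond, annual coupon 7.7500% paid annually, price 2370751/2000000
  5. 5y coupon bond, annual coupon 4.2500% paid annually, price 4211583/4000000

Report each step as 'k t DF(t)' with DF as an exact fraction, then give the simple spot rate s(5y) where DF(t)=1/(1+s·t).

step 1 [1y] bond c/1=1/20: DF=(26187/25000 − 1/20·(0))/(1+1/20) = 1247/1250 ≈ 0.997600
step 2 [2y] zero: DF = P = 9663/10000 ≈ 0.966300
step 3 [3y] swap r/1=718/28921: DF=(1 − 718/28921·(0.997600+0.966300))/(1+718/28921) = 4641/5000 ≈ 0.928200
step 4 [4y] bond c/1=31/400: DF=(2370751/2000000 − 31/400·(0.997600+0.966300+0.928200))/(1+31/400) = 8921/10000 ≈ 0.892100
step 5 [5y] bond c/1=17/400: DF=(4211583/4000000 − 17/400·(0.997600+0.966300+0.928200+0.892100))/(1+17/400) = 8557/10000 ≈ 0.855700

1 1 1247/1250
2 2 9663/10000
3 3 4641/5000
4 4 8921/10000
5 5 8557/10000
s(5y) = (1/(8557/10000) − 1)/(5) = 1443/42785 ≈ 3.3727%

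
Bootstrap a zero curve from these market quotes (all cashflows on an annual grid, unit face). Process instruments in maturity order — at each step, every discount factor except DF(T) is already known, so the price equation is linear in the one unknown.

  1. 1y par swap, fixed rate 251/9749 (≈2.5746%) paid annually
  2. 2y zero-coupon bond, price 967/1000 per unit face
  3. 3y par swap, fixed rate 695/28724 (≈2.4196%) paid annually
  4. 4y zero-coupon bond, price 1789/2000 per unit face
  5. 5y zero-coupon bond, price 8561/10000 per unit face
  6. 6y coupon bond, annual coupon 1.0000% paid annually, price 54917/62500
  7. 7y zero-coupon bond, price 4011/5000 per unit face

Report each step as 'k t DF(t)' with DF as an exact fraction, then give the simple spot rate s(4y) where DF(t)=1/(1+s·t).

1 1 9749/10000
2 2 967/1000
3 3 1861/2000
4 4 1789/2000
5 5 8561/10000
6 6 4121/5000
7 7 4011/5000
s(4y) = (1/(1789/2000) − 1)/(4) = 211/7156 ≈ 2.9486%

step 1 [1y] swap r/1=251/9749: DF=(1 − 251/9749·(0))/(1+251/9749) = 9749/10000 ≈ 0.974900
step 2 [2y] zero: DF = P = 967/1000 ≈ 0.967000
step 3 [3y] swap r/1=695/28724: DF=(1 − 695/28724·(0.974900+0.967000))/(1+695/28724) = 1861/2000 ≈ 0.930500
step 4 [4y] zero: DF = P = 1789/2000 ≈ 0.894500
step 5 [5y] zero: DF = P = 8561/10000 ≈ 0.856100
step 6 [6y] bond c/1=1/100: DF=(54917/62500 − 1/100·(0.974900+0.967000+0.930500+0.894500+0.856100))/(1+1/100) = 4121/5000 ≈ 0.824200
step 7 [7y] zero: DF = P = 4011/5000 ≈ 0.802200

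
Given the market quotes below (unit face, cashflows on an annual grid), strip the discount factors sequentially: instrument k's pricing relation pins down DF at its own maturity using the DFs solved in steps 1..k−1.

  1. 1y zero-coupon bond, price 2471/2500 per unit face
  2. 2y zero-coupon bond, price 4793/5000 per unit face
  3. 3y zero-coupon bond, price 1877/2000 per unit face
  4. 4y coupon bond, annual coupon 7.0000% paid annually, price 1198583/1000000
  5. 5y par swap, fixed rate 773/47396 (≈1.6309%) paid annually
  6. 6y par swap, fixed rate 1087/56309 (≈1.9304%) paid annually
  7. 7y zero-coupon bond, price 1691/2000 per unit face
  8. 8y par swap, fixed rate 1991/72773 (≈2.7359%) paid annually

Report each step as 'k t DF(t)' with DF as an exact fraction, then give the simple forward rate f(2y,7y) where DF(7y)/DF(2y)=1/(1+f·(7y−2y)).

step 1 [1y] zero: DF = P = 2471/2500 ≈ 0.988400
step 2 [2y] zero: DF = P = 4793/5000 ≈ 0.958600
step 3 [3y] zero: DF = P = 1877/2000 ≈ 0.938500
step 4 [4y] bond c/1=7/100: DF=(1198583/1000000 − 7/100·(0.988400+0.958600+0.938500))/(1+7/100) = 4657/5000 ≈ 0.931400
step 5 [5y] swap r/1=773/47396: DF=(1 − 773/47396·(0.988400+0.958600+0.938500+0.931400))/(1+773/47396) = 9227/10000 ≈ 0.922700
step 6 [6y] swap r/1=1087/56309: DF=(1 − 1087/56309·(0.988400+0.958600+0.938500+0.931400+0.922700))/(1+1087/56309) = 8913/10000 ≈ 0.891300
step 7 [7y] zero: DF = P = 1691/2000 ≈ 0.845500
step 8 [8y] swap r/1=1991/72773: DF=(1 − 1991/72773·(0.988400+0.958600+0.938500+0.931400+0.922700+0.891300+0.845500))/(1+1991/72773) = 8009/10000 ≈ 0.800900

1 1 2471/2500
2 2 4793/5000
3 3 1877/2000
4 4 4657/5000
5 5 9227/10000
6 6 8913/10000
7 7 1691/2000
8 8 8009/10000
f(2y,7y) = ((4793/5000)/(1691/2000) − 1)/(5) = 1131/42275 ≈ 2.6753%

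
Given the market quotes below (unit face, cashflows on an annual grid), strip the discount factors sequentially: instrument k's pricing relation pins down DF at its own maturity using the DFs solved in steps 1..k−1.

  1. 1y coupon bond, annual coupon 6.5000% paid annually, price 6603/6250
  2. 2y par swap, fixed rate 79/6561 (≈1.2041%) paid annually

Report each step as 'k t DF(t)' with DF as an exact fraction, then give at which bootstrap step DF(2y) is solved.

1 1 124/125
2 2 9763/10000
DF(2y) is solved at step 2

step 1 [1y] bond c/1=13/200: DF=(6603/6250 − 13/200·(0))/(1+13/200) = 124/125 ≈ 0.992000
step 2 [2y] swap r/1=79/6561: DF=(1 − 79/6561·(0.992000))/(1+79/6561) = 9763/10000 ≈ 0.976300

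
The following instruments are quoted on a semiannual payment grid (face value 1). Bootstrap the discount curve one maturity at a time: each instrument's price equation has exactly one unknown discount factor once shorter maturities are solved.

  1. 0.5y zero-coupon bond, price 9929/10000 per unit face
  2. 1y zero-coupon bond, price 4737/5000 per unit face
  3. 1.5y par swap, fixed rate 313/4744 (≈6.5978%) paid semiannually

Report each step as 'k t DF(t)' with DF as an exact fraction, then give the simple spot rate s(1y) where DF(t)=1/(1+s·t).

1 1/2 9929/10000
2 1 4737/5000
3 3/2 9061/10000
s(1y) = (1/(4737/5000) − 1)/(1) = 263/4737 ≈ 5.5520%

step 1 [0.5y] zero: DF = P = 9929/10000 ≈ 0.992900
step 2 [1y] zero: DF = P = 4737/5000 ≈ 0.947400
step 3 [1.5y] swap r/2=313/9488: DF=(1 − 313/9488·(0.992900+0.947400))/(1+313/9488) = 9061/10000 ≈ 0.906100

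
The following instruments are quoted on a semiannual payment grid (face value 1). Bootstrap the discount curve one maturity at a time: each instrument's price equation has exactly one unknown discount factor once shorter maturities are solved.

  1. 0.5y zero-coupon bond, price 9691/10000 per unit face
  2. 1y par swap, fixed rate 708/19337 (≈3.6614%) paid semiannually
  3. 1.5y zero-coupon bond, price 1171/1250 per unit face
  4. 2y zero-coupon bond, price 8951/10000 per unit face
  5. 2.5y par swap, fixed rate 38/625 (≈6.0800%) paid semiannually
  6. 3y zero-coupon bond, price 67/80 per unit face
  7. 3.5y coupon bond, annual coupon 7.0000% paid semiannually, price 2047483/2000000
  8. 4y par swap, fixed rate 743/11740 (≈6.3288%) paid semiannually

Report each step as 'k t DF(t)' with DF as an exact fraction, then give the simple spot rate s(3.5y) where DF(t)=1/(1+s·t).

step 1 [0.5y] zero: DF = P = 9691/10000 ≈ 0.969100
step 2 [1y] swap r/2=354/19337: DF=(1 − 354/19337·(0.969100))/(1+354/19337) = 4823/5000 ≈ 0.964600
step 3 [1.5y] zero: DF = P = 1171/1250 ≈ 0.936800
step 4 [2y] zero: DF = P = 8951/10000 ≈ 0.895100
step 5 [2.5y] swap r/2=19/625: DF=(1 − 19/625·(0.969100+0.964600+0.936800+0.895100))/(1+19/625) = 4297/5000 ≈ 0.859400
step 6 [3y] zero: DF = P = 67/80 ≈ 0.837500
step 7 [3.5y] bond c/2=7/200: DF=(2047483/2000000 − 7/200·(0.969100+0.964600+0.936800+0.895100+0.859400+0.837500))/(1+7/200) = 2011/2500 ≈ 0.804400
step 8 [4y] swap r/2=743/23480: DF=(1 − 743/23480·(0.969100+0.964600+0.936800+0.895100+0.859400+0.837500+0.804400))/(1+743/23480) = 7771/10000 ≈ 0.777100

1 1/2 9691/10000
2 1 4823/5000
3 3/2 1171/1250
4 2 8951/10000
5 5/2 4297/5000
6 3 67/80
7 7/2 2011/2500
8 4 7771/10000
s(3.5y) = (1/(2011/2500) − 1)/(7/2) = 978/14077 ≈ 6.9475%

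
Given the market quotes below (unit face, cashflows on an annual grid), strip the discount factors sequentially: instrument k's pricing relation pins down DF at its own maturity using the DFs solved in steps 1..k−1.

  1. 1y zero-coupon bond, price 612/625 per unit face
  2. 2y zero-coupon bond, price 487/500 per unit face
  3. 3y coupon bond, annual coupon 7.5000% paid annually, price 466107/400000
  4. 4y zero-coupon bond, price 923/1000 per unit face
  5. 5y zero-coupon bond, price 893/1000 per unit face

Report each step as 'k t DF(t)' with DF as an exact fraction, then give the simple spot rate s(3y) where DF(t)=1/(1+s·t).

step 1 [1y] zero: DF = P = 612/625 ≈ 0.979200
step 2 [2y] zero: DF = P = 487/500 ≈ 0.974000
step 3 [3y] bond c/1=3/40: DF=(466107/400000 − 3/40·(0.979200+0.974000))/(1+3/40) = 9477/10000 ≈ 0.947700
step 4 [4y] zero: DF = P = 923/1000 ≈ 0.923000
step 5 [5y] zero: DF = P = 893/1000 ≈ 0.893000

1 1 612/625
2 2 487/500
3 3 9477/10000
4 4 923/1000
5 5 893/1000
s(3y) = (1/(9477/10000) − 1)/(3) = 523/28431 ≈ 1.8395%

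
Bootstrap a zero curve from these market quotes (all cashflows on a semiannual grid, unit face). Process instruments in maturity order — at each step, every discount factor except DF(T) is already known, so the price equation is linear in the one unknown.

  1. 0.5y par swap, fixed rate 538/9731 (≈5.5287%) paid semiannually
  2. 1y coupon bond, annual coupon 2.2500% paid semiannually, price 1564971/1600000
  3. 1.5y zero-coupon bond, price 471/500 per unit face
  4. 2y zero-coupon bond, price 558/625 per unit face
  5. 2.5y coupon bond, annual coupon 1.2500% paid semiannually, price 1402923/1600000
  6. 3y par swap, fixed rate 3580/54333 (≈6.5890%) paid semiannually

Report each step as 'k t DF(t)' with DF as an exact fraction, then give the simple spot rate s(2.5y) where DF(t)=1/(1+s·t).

step 1 [0.5y] swap r/2=269/9731: DF=(1 − 269/9731·(0))/(1+269/9731) = 9731/10000 ≈ 0.973100
step 2 [1y] bond c/2=9/800: DF=(1564971/1600000 − 9/800·(0.973100))/(1+9/800) = 2391/2500 ≈ 0.956400
step 3 [1.5y] zero: DF = P = 471/500 ≈ 0.942000
step 4 [2y] zero: DF = P = 558/625 ≈ 0.892800
step 5 [2.5y] bond c/2=1/160: DF=(1402923/1600000 − 1/160·(0.973100+0.956400+0.942000+0.892800))/(1+1/160) = 106/125 ≈ 0.848000
step 6 [3y] swap r/2=1790/54333: DF=(1 − 1790/54333·(0.973100+0.956400+0.942000+0.892800+0.848000))/(1+1790/54333) = 821/1000 ≈ 0.821000

1 1/2 9731/10000
2 1 2391/2500
3 3/2 471/500
4 2 558/625
5 5/2 106/125
6 3 821/1000
s(2.5y) = (1/(106/125) − 1)/(5/2) = 19/265 ≈ 7.1698%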